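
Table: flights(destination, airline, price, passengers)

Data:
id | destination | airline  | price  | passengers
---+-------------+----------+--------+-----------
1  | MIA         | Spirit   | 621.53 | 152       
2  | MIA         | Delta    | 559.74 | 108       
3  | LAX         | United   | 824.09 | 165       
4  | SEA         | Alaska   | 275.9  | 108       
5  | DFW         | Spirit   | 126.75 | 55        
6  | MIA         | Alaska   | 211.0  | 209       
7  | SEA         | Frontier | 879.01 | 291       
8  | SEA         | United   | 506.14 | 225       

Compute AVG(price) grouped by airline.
SELECT airline, AVG(price) as result
FROM flights
GROUP BY airline

Result:
  Alaska: 243.45
  Delta: 559.74
  Frontier: 879.01
  Spirit: 374.14
  United: 665.12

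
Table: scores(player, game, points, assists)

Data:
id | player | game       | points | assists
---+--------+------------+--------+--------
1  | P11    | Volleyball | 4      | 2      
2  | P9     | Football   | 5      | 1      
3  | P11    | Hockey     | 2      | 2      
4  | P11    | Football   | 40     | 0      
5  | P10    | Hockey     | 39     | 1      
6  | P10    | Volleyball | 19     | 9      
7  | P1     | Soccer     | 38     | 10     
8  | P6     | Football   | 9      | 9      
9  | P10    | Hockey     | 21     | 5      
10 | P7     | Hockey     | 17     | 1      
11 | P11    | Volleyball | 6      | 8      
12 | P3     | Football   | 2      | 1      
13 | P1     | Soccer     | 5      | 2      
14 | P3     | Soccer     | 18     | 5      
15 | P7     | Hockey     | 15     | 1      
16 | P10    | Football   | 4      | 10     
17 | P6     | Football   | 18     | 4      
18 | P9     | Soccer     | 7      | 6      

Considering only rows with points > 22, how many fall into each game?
SELECT game, COUNT(*)
FROM scores
WHERE points > 22
GROUP BY game

Note: WHERE filters rows before grouping.

Result:
  Football: 1
  Hockey: 1
  Soccer: 1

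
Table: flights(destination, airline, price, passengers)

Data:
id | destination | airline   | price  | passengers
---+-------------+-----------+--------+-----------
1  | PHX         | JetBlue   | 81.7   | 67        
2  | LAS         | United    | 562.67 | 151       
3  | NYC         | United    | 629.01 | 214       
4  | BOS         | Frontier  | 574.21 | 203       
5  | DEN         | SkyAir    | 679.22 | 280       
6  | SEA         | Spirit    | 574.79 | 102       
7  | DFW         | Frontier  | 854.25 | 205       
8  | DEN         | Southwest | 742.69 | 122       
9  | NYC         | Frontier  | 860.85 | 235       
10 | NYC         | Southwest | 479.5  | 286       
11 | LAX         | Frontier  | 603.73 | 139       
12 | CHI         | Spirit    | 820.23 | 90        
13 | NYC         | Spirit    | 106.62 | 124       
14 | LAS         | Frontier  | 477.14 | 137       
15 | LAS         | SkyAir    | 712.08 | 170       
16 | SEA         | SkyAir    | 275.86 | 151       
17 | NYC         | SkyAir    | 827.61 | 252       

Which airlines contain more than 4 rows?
SELECT airline, COUNT(*) as cnt
FROM flights
GROUP BY airline
HAVING COUNT(*) > 4

Result:
  Frontier: 5

Note: HAVING filters groups after aggregation, WHERE filters rows before.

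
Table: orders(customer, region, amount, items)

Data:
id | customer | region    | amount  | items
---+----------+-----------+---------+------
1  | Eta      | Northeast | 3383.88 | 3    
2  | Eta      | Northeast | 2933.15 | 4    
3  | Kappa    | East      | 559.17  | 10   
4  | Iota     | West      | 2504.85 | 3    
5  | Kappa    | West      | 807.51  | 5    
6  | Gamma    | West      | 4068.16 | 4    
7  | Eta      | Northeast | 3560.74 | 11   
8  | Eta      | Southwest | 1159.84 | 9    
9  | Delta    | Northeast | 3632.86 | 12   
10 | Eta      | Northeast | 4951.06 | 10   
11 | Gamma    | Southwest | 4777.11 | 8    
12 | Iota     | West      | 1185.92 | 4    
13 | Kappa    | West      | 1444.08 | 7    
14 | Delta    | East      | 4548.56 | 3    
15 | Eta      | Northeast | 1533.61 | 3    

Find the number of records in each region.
SELECT region, COUNT(*) as count
FROM orders
GROUP BY region

Result:
  East: 2
  Northeast: 6
  Southwest: 2
  West: 5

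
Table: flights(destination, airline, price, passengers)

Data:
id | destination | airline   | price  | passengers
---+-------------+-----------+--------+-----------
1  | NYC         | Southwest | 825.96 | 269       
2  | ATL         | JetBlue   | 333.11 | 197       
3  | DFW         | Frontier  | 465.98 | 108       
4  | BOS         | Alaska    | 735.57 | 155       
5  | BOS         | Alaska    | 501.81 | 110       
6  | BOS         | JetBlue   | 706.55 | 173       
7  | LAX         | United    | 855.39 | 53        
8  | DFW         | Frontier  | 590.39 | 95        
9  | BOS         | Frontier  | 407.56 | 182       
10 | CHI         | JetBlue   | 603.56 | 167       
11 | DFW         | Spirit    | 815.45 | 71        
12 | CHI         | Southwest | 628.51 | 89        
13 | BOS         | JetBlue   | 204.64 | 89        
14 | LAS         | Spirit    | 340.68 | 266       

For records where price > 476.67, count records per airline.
SELECT airline, COUNT(*)
FROM flights
WHERE price > 476.67
GROUP BY airline

Note: WHERE filters rows before grouping.

Result:
  Alaska: 2
  Frontier: 1
  JetBlue: 2
  Southwest: 2
  Spirit: 1
  United: 1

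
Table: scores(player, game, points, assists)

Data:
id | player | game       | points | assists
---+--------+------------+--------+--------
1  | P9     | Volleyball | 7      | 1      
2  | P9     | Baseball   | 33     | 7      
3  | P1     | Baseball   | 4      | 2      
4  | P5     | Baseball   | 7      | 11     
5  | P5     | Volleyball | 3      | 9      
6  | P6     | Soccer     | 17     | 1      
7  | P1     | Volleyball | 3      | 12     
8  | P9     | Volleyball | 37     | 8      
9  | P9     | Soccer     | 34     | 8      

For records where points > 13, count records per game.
SELECT game, COUNT(*)
FROM scores
WHERE points > 13
GROUP BY game

Note: WHERE filters rows before grouping.

Result:
  Baseball: 1
  Soccer: 2
  Volleyball: 1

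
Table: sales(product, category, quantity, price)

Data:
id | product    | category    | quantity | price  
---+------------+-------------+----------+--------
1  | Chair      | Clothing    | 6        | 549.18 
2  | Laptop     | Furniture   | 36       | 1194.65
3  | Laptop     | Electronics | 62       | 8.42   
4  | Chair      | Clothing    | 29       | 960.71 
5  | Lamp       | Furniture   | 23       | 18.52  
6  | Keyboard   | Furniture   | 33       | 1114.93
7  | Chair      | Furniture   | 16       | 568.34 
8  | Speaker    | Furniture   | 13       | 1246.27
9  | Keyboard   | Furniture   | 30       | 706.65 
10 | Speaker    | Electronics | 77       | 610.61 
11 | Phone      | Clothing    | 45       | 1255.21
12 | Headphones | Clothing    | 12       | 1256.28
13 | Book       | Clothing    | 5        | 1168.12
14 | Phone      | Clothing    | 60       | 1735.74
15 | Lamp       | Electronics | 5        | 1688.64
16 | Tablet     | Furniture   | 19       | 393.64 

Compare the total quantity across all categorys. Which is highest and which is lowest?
SELECT category, SUM(quantity)
FROM sales
GROUP BY category
ORDER BY SUM(quantity)

All groups:
  Electronics: 144
  Clothing: 157
  Furniture: 170

Highest: Furniture (170)
Lowest: Electronics (144)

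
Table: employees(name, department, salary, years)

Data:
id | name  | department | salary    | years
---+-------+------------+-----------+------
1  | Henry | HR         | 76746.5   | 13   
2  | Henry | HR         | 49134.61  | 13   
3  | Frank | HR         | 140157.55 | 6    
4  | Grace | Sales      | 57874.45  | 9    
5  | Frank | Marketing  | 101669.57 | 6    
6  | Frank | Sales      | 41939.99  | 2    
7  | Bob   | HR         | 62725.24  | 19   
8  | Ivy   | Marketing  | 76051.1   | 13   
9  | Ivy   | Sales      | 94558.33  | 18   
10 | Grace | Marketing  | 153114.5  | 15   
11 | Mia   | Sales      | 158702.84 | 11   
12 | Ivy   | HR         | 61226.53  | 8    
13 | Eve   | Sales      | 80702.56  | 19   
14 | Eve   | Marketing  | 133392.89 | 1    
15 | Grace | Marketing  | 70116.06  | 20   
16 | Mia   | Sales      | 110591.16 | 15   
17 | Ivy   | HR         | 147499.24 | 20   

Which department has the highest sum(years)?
SELECT department, SUM(years) as val
FROM employees
GROUP BY department
ORDER BY val DESC
LIMIT 1

Result: HR with sum(years) = 79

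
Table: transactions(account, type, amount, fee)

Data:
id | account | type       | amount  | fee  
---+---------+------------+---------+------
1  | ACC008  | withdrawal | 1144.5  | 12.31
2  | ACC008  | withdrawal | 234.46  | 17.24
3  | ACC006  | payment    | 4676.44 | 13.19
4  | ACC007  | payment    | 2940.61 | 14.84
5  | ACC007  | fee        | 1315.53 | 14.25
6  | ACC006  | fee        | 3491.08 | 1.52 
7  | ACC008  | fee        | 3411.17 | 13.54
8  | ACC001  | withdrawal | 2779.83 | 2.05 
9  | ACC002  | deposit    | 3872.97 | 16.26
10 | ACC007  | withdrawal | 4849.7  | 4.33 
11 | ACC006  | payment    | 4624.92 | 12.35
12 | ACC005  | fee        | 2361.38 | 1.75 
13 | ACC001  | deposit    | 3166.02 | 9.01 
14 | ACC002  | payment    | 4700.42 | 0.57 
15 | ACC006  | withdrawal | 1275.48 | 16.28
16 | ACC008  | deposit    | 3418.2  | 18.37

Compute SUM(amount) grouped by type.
SELECT type, SUM(amount) as result
FROM transactions
GROUP BY type

Result:
  deposit: 10457.19
  fee: 10579.16
  payment: 16942.39
  withdrawal: 10283.97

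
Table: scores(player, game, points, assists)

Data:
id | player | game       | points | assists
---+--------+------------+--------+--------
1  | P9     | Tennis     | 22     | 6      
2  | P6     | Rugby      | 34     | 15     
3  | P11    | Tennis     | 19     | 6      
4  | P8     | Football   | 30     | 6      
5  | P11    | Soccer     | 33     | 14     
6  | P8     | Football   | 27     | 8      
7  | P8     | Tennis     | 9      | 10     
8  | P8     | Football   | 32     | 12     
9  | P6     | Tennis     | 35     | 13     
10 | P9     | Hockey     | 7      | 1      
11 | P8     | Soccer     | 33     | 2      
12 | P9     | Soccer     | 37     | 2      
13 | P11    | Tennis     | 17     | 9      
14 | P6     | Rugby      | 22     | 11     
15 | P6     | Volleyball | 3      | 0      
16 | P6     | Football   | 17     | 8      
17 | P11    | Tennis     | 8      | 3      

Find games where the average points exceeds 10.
SELECT game, AVG(points)
FROM scores
GROUP BY game
HAVING AVG(points) > 10

Result:
  Football: avg=26.50
  Rugby: avg=28.00
  Soccer: avg=34.33
  Tennis: avg=18.33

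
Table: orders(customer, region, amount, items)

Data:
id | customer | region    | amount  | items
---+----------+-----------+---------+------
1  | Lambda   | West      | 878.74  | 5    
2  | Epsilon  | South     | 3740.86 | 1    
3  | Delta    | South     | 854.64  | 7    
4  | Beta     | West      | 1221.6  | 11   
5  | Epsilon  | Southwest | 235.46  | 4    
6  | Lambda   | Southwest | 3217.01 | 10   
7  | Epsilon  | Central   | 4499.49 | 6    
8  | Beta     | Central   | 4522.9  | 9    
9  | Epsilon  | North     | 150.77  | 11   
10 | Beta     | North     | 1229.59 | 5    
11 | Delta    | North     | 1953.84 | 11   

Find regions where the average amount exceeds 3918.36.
SELECT region, AVG(amount)
FROM orders
GROUP BY region
HAVING AVG(amount) > 3918.36

Result:
  Central: avg=4511.20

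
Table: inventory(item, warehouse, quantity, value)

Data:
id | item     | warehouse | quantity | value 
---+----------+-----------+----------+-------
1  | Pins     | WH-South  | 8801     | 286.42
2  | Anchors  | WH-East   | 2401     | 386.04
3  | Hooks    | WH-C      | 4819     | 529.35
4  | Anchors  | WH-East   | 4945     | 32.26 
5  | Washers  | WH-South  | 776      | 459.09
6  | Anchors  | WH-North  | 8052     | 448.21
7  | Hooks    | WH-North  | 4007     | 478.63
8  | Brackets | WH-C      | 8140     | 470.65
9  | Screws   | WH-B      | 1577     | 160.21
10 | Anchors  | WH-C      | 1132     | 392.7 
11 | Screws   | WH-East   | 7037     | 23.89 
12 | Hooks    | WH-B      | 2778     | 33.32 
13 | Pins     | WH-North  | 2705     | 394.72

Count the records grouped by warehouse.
SELECT warehouse, COUNT(*) as count
FROM inventory
GROUP BY warehouse

Result:
  WH-B: 2
  WH-C: 3
  WH-East: 3
  WH-North: 3
  WH-South: 2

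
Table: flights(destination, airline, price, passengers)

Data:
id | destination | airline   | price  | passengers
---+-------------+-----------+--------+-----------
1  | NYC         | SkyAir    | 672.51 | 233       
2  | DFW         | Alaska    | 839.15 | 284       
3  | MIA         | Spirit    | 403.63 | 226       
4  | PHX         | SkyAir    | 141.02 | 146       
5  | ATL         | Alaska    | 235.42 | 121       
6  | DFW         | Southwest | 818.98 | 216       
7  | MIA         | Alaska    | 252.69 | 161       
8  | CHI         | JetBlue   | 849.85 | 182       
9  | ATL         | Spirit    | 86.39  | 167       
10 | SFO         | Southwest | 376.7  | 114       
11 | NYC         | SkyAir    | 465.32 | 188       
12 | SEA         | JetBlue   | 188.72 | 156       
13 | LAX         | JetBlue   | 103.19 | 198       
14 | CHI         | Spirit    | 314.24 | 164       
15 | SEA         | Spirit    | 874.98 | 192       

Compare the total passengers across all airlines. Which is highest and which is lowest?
SELECT airline, SUM(passengers)
FROM flights
GROUP BY airline
ORDER BY SUM(passengers)

All groups:
  Southwest: 330
  JetBlue: 536
  Alaska: 566
  SkyAir: 567
  Spirit: 749

Highest: Spirit (749)
Lowest: Southwest (330)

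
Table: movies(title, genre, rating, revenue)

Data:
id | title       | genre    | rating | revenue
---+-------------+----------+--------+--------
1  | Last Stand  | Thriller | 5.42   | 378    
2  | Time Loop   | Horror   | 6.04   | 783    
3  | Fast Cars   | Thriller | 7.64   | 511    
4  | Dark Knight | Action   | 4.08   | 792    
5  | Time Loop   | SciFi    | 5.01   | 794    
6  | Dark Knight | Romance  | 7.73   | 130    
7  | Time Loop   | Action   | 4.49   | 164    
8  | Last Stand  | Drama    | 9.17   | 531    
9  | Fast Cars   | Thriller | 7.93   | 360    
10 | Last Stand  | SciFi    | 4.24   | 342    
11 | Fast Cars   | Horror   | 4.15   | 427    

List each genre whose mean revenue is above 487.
SELECT genre, AVG(revenue)
FROM movies
GROUP BY genre
HAVING AVG(revenue) > 487

Result:
  Drama: avg=531.00
  Horror: avg=605.00
  SciFi: avg=568.00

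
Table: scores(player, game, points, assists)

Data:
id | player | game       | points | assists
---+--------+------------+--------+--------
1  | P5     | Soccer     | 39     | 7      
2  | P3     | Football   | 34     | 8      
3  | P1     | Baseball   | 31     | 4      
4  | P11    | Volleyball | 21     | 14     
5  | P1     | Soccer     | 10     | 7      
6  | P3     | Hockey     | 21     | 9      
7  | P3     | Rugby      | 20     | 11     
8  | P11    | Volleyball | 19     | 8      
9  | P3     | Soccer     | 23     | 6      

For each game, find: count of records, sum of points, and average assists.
SELECT game,
       COUNT(*) as cnt,
       SUM(points) as total_points,
       AVG(assists) as avg_assists
FROM scores
GROUP BY game

Result:
  Baseball: 1 records, 31 total points, 4.00 avg assists
  Football: 1 records, 34 total points, 8.00 avg assists
  Hockey: 1 records, 21 total points, 9.00 avg assists
  Rugby: 1 records, 20 total points, 11.00 avg assists
  Soccer: 3 records, 72 total points, 6.67 avg assists
  Volleyball: 2 records, 40 total points, 11.00 avg assists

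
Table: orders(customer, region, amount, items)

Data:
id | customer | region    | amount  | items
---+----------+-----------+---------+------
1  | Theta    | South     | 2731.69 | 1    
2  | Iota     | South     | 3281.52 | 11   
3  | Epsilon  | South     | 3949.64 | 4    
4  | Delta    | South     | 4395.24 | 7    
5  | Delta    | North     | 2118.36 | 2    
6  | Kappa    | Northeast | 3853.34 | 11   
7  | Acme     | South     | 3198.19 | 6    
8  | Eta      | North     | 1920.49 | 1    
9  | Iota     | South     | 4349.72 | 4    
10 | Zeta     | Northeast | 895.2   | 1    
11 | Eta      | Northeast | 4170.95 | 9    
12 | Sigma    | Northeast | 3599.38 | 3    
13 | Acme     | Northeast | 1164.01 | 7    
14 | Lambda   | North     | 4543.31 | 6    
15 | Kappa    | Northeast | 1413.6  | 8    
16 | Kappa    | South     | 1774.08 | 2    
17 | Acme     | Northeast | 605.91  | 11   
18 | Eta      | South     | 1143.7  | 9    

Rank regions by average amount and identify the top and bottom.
SELECT region, AVG(amount)
FROM orders
GROUP BY region
ORDER BY AVG(amount)

All groups:
  Northeast: 2243.20
  North: 2860.72
  South: 3102.97

Highest: South (3102.97)
Lowest: Northeast (2243.20)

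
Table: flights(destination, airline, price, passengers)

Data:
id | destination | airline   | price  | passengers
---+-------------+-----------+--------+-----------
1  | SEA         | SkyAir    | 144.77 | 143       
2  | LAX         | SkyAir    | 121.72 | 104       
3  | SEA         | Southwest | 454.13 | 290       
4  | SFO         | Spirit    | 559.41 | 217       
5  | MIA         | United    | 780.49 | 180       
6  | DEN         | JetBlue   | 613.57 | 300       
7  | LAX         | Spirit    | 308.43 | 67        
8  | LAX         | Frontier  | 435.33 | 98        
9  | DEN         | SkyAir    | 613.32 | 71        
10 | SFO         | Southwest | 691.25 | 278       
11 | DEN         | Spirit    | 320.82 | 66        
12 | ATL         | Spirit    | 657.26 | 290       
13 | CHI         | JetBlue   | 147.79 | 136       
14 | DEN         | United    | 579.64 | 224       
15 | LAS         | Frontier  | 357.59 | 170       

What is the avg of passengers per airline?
SELECT airline, AVG(passengers) as result
FROM flights
GROUP BY airline

Result:
  Frontier: 134.00
  JetBlue: 218.00
  SkyAir: 106.00
  Southwest: 284.00
  Spirit: 160.00
  United: 202.00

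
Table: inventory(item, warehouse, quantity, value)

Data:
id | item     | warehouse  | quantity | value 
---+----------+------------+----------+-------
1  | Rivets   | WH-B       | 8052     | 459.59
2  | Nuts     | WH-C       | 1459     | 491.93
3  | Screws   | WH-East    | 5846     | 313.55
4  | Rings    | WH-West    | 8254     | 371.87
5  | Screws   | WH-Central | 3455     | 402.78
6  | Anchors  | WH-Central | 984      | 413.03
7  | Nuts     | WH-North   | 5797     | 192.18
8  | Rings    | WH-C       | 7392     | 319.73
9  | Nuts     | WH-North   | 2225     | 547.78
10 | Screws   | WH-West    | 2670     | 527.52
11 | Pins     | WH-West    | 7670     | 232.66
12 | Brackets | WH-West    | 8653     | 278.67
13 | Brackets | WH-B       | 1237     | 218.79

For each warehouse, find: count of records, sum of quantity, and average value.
SELECT warehouse,
       COUNT(*) as cnt,
       SUM(quantity) as total_quantity,
       AVG(value) as avg_value
FROM inventory
GROUP BY warehouse

Result:
  WH-B: 2 records, 9289 total quantity, 339.19 avg value
  WH-C: 2 records, 8851 total quantity, 405.83 avg value
  WH-Central: 2 records, 4439 total quantity, 407.91 avg value
  WH-East: 1 records, 5846 total quantity, 313.55 avg value
  WH-North: 2 records, 8022 total quantity, 369.98 avg value
  WH-West: 4 records, 27247 total quantity, 352.68 avg value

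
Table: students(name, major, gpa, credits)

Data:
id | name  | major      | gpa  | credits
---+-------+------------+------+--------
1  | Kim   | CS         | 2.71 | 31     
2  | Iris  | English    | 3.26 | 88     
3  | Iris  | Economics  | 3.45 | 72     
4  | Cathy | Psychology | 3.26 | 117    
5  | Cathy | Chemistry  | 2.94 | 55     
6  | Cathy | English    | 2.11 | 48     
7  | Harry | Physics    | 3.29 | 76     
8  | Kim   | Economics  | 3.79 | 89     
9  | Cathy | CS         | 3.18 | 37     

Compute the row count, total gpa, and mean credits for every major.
SELECT major,
       COUNT(*) as cnt,
       SUM(gpa) as total_gpa,
       AVG(credits) as avg_credits
FROM students
GROUP BY major

Result:
  CS: 2 records, 5.89 total gpa, 34.00 avg credits
  Chemistry: 1 records, 2.94 total gpa, 55.00 avg credits
  Economics: 2 records, 7.24 total gpa, 80.50 avg credits
  English: 2 records, 5.37 total gpa, 68.00 avg credits
  Physics: 1 records, 3.29 total gpa, 76.00 avg credits
  Psychology: 1 records, 3.26 total gpa, 117.00 avg credits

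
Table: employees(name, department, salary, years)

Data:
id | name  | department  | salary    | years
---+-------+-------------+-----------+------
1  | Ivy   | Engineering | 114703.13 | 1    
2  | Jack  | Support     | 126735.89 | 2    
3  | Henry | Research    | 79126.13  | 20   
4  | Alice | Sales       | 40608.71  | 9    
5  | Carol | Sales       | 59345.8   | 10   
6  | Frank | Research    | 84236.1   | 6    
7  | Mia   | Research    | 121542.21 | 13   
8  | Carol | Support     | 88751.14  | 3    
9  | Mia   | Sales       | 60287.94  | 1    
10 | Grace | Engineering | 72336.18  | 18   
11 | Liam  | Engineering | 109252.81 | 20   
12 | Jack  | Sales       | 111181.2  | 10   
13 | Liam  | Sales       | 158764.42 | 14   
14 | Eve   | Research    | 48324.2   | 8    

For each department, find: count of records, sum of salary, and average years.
SELECT department,
       COUNT(*) as cnt,
       SUM(salary) as total_salary,
       AVG(years) as avg_years
FROM employees
GROUP BY department

Result:
  Engineering: 3 records, 296292.12 total salary, 13.00 avg years
  Research: 4 records, 333228.64 total salary, 11.75 avg years
  Sales: 5 records, 430188.07 total salary, 8.80 avg years
  Support: 2 records, 215487.03 total salary, 2.50 avg years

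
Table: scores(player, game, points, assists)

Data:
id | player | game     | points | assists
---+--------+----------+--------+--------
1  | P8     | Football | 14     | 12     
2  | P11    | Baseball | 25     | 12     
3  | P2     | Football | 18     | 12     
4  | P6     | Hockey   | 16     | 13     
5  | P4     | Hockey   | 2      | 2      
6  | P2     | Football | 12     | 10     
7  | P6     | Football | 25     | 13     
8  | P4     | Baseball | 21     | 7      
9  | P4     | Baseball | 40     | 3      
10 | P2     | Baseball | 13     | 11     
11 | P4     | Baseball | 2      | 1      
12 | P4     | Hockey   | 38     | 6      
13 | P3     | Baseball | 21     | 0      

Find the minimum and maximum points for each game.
SELECT game, MIN(points), MAX(points)
FROM scores
GROUP BY game

Result:
  Baseball: min=2, max=40
  Football: min=12, max=25
  Hockey: min=2, max=38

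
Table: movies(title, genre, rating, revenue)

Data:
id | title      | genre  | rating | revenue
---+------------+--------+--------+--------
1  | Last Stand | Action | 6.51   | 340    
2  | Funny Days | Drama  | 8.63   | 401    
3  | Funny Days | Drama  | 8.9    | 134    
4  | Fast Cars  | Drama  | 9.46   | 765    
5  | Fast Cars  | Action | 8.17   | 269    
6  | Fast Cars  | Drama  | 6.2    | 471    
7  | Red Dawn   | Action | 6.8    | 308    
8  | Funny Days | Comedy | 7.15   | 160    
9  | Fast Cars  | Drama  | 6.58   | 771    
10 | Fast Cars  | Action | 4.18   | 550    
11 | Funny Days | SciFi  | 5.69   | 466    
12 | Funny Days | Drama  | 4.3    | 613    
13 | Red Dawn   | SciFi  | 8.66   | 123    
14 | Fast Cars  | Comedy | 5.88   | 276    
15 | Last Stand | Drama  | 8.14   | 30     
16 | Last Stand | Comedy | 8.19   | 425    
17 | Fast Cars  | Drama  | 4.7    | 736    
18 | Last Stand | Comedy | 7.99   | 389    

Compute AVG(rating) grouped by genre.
SELECT genre, AVG(rating) as result
FROM movies
GROUP BY genre

Result:
  Action: 6.42
  Comedy: 7.30
  Drama: 7.11
  SciFi: 7.18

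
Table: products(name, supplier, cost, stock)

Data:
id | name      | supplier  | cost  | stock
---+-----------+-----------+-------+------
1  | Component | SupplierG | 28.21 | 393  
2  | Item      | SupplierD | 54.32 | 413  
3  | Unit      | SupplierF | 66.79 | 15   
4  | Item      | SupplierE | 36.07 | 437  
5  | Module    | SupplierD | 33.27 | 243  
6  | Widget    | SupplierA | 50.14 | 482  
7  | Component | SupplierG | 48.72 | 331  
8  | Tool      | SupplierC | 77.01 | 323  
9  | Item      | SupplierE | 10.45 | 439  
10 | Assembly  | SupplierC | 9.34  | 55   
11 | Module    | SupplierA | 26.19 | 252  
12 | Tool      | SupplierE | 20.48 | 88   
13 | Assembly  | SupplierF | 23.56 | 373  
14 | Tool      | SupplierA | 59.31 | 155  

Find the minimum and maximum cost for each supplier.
SELECT supplier, MIN(cost), MAX(cost)
FROM products
GROUP BY supplier

Result:
  SupplierA: min=26.19, max=59.31
  SupplierC: min=9.34, max=77.01
  SupplierD: min=33.27, max=54.32
  SupplierE: min=10.45, max=36.07
  SupplierF: min=23.56, max=66.79
  SupplierG: min=28.21, max=48.72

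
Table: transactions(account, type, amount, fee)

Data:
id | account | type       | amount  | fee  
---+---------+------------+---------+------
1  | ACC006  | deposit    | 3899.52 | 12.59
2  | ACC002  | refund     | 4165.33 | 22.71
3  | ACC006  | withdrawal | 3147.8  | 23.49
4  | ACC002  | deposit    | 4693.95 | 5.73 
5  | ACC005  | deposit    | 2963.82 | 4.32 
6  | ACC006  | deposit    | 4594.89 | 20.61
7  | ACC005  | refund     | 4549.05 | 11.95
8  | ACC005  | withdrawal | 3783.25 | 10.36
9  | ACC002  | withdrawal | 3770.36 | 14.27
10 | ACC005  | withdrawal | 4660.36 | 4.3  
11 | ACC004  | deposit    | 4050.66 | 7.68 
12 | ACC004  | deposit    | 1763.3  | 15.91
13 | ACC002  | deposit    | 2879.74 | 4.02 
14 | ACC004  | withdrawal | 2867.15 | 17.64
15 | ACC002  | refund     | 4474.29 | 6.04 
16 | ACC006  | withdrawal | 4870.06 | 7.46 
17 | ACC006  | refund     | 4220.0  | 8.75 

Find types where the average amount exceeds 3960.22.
SELECT type, AVG(amount)
FROM transactions
GROUP BY type
HAVING AVG(amount) > 3960.22

Result:
  refund: avg=4352.17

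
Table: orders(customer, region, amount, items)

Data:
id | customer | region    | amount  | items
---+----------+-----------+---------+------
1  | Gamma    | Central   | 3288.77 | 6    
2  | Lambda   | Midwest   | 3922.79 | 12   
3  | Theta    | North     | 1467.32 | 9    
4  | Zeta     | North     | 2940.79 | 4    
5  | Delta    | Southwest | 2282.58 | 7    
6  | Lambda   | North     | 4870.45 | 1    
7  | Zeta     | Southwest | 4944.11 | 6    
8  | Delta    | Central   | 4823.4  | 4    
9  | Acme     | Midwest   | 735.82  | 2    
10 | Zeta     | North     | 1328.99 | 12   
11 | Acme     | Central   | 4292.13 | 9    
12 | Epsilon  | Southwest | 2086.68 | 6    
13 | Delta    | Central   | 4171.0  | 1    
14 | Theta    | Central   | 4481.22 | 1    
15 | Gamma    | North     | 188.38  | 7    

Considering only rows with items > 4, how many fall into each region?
SELECT region, COUNT(*)
FROM orders
WHERE items > 4
GROUP BY region

Note: WHERE filters rows before grouping.

Result:
  Central: 2
  Midwest: 1
  North: 3
  Southwest: 3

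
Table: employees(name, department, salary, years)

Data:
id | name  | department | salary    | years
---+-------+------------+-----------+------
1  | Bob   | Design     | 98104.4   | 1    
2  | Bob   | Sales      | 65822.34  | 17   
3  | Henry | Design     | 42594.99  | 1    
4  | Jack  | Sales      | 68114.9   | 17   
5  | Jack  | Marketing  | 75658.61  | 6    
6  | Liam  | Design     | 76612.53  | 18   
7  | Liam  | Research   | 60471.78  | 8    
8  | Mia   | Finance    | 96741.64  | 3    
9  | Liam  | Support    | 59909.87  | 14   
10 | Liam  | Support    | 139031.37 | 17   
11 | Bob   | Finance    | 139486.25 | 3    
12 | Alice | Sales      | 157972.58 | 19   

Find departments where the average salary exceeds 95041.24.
SELECT department, AVG(salary)
FROM employees
GROUP BY department
HAVING AVG(salary) > 95041.24

Result:
  Finance: avg=118113.95
  Sales: avg=97303.27
  Support: avg=99470.62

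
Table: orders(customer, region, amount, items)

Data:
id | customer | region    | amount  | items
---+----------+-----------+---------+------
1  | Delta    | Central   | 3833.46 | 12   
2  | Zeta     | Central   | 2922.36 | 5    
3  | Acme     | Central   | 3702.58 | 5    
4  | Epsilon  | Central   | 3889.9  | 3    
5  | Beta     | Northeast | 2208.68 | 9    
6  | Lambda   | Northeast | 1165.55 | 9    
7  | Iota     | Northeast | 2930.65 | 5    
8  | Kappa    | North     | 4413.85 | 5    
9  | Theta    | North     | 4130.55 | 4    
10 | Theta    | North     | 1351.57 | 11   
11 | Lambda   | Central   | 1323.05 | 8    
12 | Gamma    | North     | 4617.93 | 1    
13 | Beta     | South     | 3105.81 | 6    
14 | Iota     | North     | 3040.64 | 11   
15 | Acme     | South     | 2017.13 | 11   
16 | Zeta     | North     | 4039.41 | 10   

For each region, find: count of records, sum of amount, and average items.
SELECT region,
       COUNT(*) as cnt,
       SUM(amount) as total_amount,
       AVG(items) as avg_items
FROM orders
GROUP BY region

Result:
  Central: 5 records, 15671.35 total amount, 6.60 avg items
  North: 6 records, 21593.95 total amount, 7.00 avg items
  Northeast: 3 records, 6304.88 total amount, 7.67 avg items
  South: 2 records, 5122.94 total amount, 8.50 avg items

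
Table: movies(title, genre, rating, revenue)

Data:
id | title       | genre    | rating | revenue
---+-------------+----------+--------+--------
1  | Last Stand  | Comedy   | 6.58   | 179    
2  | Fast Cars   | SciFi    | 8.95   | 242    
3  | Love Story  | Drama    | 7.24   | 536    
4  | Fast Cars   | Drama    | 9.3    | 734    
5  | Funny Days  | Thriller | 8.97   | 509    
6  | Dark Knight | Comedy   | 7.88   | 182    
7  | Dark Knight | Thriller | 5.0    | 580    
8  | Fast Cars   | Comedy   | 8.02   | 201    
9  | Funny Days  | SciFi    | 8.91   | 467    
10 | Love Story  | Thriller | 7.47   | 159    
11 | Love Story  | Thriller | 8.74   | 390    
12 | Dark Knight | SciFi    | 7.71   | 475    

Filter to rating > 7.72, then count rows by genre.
SELECT genre, COUNT(*)
FROM movies
WHERE rating > 7.72
GROUP BY genre

Note: WHERE filters rows before grouping.

Result:
  Comedy: 2
  Drama: 1
  SciFi: 2
  Thriller: 2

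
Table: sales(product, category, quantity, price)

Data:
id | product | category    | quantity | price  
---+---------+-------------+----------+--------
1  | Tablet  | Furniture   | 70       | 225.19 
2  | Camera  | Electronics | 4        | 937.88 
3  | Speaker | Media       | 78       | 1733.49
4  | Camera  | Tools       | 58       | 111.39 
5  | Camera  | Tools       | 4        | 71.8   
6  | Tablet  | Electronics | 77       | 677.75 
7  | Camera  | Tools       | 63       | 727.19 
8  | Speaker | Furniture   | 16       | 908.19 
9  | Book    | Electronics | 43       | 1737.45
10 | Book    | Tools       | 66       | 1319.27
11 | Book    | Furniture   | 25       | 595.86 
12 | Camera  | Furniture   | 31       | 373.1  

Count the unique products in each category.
SELECT category, COUNT(DISTINCT product)
FROM sales
GROUP BY category

Result:
  Electronics: 3 distinct
  Furniture: 4 distinct
  Media: 1 distinct
  Tools: 2 distinct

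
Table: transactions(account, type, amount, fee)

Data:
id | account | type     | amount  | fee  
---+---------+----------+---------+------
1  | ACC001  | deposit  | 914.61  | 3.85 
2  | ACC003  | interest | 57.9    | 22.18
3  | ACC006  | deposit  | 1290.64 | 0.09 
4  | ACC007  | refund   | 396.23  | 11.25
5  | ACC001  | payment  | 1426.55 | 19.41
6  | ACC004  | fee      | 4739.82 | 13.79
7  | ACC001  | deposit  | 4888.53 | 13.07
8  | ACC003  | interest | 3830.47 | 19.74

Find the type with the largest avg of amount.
SELECT type, AVG(amount) as val
FROM transactions
GROUP BY type
ORDER BY val DESC
LIMIT 1

Result: fee with avg(amount) = 4739.82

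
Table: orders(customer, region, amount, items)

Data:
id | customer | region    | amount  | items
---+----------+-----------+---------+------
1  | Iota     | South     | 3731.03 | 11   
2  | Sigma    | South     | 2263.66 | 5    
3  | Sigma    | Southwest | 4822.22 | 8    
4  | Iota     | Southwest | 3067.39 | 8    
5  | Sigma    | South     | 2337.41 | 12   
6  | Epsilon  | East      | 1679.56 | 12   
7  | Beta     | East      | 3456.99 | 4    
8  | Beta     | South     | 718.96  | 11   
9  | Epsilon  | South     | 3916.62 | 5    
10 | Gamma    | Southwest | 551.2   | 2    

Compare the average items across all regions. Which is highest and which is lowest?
SELECT region, AVG(items)
FROM orders
GROUP BY region
ORDER BY AVG(items)

All groups:
  Southwest: 6.00
  East: 8.00
  South: 8.80

Highest: South (8.80)
Lowest: Southwest (6.00)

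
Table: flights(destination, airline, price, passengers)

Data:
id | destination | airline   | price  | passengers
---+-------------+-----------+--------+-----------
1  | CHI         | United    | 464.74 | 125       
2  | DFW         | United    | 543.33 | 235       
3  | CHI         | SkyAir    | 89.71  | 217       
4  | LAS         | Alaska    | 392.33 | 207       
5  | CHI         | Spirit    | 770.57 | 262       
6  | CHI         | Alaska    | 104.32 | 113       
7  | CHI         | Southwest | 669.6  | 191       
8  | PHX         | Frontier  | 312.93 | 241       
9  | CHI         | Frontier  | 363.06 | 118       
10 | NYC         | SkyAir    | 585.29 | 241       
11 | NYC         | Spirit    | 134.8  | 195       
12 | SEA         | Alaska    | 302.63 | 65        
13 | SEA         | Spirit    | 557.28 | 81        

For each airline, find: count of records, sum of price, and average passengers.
SELECT airline,
       COUNT(*) as cnt,
       SUM(price) as total_price,
       AVG(passengers) as avg_passengers
FROM flights
GROUP BY airline

Result:
  Alaska: 3 records, 799.28 total price, 128.33 avg passengers
  Frontier: 2 records, 675.99 total price, 179.50 avg passengers
  SkyAir: 2 records, 675.00 total price, 229.00 avg passengers
  Southwest: 1 records, 669.60 total price, 191.00 avg passengers
  Spirit: 3 records, 1462.65 total price, 179.33 avg passengers
  United: 2 records, 1008.07 total price, 180.00 avg passengers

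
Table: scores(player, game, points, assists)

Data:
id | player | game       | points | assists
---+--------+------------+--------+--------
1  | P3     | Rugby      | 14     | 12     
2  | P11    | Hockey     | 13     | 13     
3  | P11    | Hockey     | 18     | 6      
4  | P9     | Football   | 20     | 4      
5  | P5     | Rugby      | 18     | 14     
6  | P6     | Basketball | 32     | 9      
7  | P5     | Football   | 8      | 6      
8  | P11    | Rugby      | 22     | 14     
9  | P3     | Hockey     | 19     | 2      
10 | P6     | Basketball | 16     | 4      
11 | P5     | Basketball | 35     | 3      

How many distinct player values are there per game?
SELECT game, COUNT(DISTINCT player)
FROM scores
GROUP BY game

Result:
  Basketball: 2 distinct
  Football: 2 distinct
  Hockey: 2 distinct
  Rugby: 3 distinct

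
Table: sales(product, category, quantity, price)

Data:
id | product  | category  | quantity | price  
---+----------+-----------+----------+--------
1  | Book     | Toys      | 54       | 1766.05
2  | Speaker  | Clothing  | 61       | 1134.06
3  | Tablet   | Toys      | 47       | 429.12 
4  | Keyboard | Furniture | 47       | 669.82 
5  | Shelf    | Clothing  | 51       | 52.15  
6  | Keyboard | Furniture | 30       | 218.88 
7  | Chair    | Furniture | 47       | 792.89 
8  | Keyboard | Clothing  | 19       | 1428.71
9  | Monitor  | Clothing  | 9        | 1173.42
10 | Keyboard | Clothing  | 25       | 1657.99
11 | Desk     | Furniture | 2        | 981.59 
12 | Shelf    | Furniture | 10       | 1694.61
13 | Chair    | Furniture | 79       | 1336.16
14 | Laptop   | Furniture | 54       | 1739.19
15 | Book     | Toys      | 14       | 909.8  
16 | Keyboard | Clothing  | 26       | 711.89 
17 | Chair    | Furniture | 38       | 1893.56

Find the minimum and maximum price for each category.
SELECT category, MIN(price), MAX(price)
FROM sales
GROUP BY category

Result:
  Clothing: min=52.15, max=1657.99
  Furniture: min=218.88, max=1893.56
  Toys: min=429.12, max=1766.05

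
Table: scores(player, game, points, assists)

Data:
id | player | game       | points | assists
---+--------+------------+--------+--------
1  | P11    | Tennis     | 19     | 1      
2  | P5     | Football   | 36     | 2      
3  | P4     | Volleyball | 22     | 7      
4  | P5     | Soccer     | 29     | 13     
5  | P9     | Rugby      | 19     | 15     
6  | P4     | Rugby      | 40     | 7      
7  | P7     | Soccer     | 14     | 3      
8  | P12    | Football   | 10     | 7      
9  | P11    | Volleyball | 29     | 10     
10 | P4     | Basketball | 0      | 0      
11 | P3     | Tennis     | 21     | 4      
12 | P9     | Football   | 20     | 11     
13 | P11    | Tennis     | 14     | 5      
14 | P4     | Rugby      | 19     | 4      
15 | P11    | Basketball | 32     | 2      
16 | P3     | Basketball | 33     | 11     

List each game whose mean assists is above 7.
SELECT game, AVG(assists)
FROM scores
GROUP BY game
HAVING AVG(assists) > 7

Result:
  Rugby: avg=8.67
  Soccer: avg=8.00
  Volleyball: avg=8.50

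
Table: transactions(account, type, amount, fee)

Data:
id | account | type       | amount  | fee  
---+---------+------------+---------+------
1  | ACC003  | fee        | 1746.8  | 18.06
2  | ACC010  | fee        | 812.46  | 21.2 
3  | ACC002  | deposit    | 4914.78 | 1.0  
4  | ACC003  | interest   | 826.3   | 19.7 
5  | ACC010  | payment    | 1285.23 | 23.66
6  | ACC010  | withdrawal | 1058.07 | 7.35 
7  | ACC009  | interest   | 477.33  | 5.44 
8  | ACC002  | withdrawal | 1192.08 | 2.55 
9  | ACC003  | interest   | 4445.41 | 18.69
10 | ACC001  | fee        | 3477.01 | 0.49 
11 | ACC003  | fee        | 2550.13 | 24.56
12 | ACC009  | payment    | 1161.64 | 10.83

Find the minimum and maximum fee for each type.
SELECT type, MIN(fee), MAX(fee)
FROM transactions
GROUP BY type

Result:
  deposit: min=1.00, max=1.00
  fee: min=0.49, max=24.56
  interest: min=5.44, max=19.70
  payment: min=10.83, max=23.66
  withdrawal: min=2.55, max=7.35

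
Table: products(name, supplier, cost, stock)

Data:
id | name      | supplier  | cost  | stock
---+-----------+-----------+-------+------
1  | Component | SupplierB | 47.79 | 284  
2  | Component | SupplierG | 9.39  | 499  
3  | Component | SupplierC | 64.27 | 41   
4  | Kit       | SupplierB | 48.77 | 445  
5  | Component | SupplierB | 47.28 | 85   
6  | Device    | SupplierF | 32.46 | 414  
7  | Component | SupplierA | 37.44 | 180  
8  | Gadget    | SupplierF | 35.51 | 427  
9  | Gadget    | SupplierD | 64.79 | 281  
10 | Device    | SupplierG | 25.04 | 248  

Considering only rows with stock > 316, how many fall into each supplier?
SELECT supplier, COUNT(*)
FROM products
WHERE stock > 316
GROUP BY supplier

Note: WHERE filters rows before grouping.

Result:
  SupplierB: 1
  SupplierF: 2
  SupplierG: 1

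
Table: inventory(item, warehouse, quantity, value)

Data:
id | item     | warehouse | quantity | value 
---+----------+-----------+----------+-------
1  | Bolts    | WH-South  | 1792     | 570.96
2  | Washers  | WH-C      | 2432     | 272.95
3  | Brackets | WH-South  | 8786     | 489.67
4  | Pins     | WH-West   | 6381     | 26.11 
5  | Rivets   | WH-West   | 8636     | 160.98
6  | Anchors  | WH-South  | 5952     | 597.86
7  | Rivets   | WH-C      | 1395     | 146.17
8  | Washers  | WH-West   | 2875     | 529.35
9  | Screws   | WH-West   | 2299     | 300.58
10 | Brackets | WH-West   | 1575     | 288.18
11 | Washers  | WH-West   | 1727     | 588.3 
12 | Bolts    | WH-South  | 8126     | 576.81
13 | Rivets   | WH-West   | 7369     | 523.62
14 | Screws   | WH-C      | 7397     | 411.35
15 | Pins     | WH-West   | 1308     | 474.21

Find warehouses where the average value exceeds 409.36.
SELECT warehouse, AVG(value)
FROM inventory
GROUP BY warehouse
HAVING AVG(value) > 409.36

Result:
  WH-South: avg=558.83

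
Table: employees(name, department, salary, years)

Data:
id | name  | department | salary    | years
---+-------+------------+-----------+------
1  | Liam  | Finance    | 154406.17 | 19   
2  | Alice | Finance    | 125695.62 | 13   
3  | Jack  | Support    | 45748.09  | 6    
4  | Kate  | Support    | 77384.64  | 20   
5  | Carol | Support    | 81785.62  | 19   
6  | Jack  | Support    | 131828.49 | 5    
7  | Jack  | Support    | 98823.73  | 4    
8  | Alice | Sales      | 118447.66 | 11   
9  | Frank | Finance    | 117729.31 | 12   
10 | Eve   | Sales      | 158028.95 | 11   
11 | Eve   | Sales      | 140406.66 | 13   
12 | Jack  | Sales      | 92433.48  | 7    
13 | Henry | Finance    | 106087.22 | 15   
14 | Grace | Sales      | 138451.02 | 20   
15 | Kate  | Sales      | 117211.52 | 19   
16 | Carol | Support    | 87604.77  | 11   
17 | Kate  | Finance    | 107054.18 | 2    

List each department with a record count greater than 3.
SELECT department, COUNT(*) as cnt
FROM employees
GROUP BY department
HAVING COUNT(*) > 3

Result:
  Finance: 5
  Sales: 6
  Support: 6

Note: HAVING filters groups after aggregation, WHERE filters rows before.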